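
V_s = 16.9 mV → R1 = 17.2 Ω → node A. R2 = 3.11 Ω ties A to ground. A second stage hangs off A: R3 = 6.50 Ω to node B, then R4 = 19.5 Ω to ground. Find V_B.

V_B ≈ 1.76 mV

Looking into the second stage from A: R3 + R4 = 26.00 Ω appears in parallel with R2.
R2 ‖ (R3+R4) = 2.778 Ω.
First divider: V_A = V_s · 2.778/(17.2 + 2.778) = 2.350 mV.
V_B = V_A × 0.7500 = 1.762 mV.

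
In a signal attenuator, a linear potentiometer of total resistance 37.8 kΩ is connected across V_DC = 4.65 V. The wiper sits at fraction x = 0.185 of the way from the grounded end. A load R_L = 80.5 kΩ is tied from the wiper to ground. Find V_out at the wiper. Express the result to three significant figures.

Split the track: R_lower = x·R_p = 6.993 kΩ, R_upper = (1−x)·R_p = 30.81 kΩ.
(x·R_p) ‖ R_L = 6.434 kΩ.
V_out = 4.65 × 6.434/(30.81 + 6.434) = 0.8034 V.
(Unloaded: V_out = x·V_DC = 0.860 V.)

V_out ≈ 0.803 V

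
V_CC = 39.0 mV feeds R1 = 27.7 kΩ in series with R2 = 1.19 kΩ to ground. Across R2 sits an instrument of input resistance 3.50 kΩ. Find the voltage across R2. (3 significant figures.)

R2 ‖ R_L = (1.19 × 3.50)/(1.19 + 3.50) = 0.8881 kΩ.
Voltage divider with the loaded lower leg: V_out = 39.0 × 0.8881/(27.7 + 0.8881) = 39.0 × 0.03106 = 1.211 mV.

V_out ≈ 1.21 mV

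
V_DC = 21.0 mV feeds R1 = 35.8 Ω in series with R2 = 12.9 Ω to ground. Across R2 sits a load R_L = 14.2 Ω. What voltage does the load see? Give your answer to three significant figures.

The load sits in parallel with R2, giving an effective lower resistance R2' = R2·R_L/(R2+R_L) = 6.759 Ω.
Then V_out = V_DC · R2'/(R1 + R2') = 21.0 × 6.759/42.56 = 3.335 mV.

V_out ≈ 3.34 mV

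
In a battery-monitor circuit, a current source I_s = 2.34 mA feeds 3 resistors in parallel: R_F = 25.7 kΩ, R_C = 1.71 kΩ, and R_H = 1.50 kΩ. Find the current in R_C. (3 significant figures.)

I ≈ 1.06 mA

Conductances: ΣG = 1/25.7 + 1/1.71 + 1/1.50 = 1.290 (1/kΩ).
Current divider: I(R_C) = I_s · G_k/ΣG = 2.34 × (0.5848/1.290) = 2.34 × 0.4532 = 1.060 mA.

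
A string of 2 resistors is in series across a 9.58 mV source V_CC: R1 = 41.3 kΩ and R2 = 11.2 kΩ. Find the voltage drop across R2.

V ≈ 2.04 mV

ΣR = 41.3 + 11.2 = 52.50 kΩ.
V = V_CC · R/ΣR = 9.58 × 0.2133 = 2.044 mV.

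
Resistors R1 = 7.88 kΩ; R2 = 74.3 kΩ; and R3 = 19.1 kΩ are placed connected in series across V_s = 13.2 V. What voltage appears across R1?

V ≈ 1.03 V

Total series resistance ΣR = 7.88 + 74.3 + 19.1 = 101.3 kΩ.
V = V_s · R/ΣR = 13.2 × 0.07780 = 1.027 V.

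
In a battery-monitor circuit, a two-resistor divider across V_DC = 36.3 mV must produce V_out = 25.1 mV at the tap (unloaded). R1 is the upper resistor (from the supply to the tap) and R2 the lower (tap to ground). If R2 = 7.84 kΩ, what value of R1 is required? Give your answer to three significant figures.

Required fraction k = V_out/V_DC = 0.6915.
So R1 = R2 · (V_DC/V_out − 1) = 7.84 × (36.3/25.1 − 1) = 7.84 × 0.4462 = 3.498 kΩ.

R1 ≈ 3.50 kΩ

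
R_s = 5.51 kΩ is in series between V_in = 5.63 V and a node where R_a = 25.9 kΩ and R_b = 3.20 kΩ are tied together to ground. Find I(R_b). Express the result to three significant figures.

Combine the parallel branches: R_p = (1/25.9 + 1/3.20)⁻¹ = 2.848 kΩ.
V_A by voltage divider: V_A = 5.63 × 2.848/(5.51 + 2.848) = 1.918 V.
I(R_b) = V_A / R_b = 1.918/3.20 = 0.5995 mA.

I ≈ 0.600 mA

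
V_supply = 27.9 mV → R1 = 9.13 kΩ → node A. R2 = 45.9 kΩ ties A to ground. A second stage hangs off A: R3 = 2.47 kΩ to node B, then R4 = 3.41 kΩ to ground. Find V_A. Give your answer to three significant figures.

Looking into the second stage from A: R3 + R4 = 5.880 kΩ appears in parallel with R2.
Effective lower resistance at A: R2 ‖ 5.880 = 5.212 kΩ.
V_A = 27.9 × 5.212/(9.13 + 5.212) = 10.14 mV.

V_A ≈ 10.1 mV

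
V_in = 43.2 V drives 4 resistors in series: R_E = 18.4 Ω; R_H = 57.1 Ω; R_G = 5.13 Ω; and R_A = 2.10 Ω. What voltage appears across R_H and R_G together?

V ≈ 32.5 V

ΣR = 18.4 + 57.1 + 5.13 + 2.10 = 82.73 Ω.
R_{R_H..R_G} = 57.1 + 5.13 = 62.23 Ω.
Voltage divider: V = V_in · (62.23 / 82.73) = 43.2 × 0.7522 = 32.50 V.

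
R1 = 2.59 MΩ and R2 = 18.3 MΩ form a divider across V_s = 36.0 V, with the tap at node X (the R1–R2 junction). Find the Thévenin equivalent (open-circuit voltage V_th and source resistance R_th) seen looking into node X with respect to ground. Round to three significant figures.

V_th is the unloaded tap voltage: V_s · R2/(R1+R2) = 36.0 × 0.8760 = 31.54 V.
Zeroing V_s shorts the top of R1 to ground, so R_th = R1 ‖ R2 = 2.269 MΩ.

V_th ≈ 31.5 V, R_th ≈ 2.27 MΩ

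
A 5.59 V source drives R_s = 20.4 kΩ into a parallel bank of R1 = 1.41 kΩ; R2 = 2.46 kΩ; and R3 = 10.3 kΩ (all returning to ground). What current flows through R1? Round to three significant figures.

Parallel bank: R_p = 1/(1/1.41 + 1/2.46 + 1/10.3) = 0.8245 kΩ.
Node voltage V_A = V_s · R_p/(R_s + R_p) = 5.59 × 0.03885 = 0.2172 V.
Branch current I = V_A/R1 = 0.2172/1.41 = 0.1540 mA.

I ≈ 0.154 mA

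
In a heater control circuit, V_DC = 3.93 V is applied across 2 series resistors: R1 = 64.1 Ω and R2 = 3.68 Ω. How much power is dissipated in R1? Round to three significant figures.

Series current I = V_DC/ΣR = 3.93/67.78 = 0.05798 A.
P = I²R = 0.003362 × 64.1 = 0.2155 W.

P ≈ 0.215 W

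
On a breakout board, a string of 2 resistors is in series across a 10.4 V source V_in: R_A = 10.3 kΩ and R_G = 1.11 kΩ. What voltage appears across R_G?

V ≈ 1.01 V

Series total: ΣR = 10.3 + 1.11 = 11.41 kΩ.
Voltage divider: V = V_in · (1.110 / 11.41) = 10.4 × 0.09728 = 1.012 V.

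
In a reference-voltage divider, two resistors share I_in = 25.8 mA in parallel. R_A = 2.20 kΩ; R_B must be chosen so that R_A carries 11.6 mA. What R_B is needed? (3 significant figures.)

R_B ≈ 1.80 kΩ

In a two-way split, I_A/I_in = R_B/(R_A + R_B).
11.6/25.8 = R_B/(R_A + R_B) → R_B = R_A · (0.4496)/(1 − 0.4496) = 2.20 × 0.8169 = 1.797 kΩ.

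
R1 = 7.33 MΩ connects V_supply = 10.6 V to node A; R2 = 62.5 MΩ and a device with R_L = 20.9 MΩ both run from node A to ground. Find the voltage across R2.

V_out ≈ 7.22 V

The load sits in parallel with R2, giving an effective lower resistance R2' = R2·R_L/(R2+R_L) = 15.66 MΩ.
Now apply the divider: V_out = 10.6 × 0.6812 = 7.221 V.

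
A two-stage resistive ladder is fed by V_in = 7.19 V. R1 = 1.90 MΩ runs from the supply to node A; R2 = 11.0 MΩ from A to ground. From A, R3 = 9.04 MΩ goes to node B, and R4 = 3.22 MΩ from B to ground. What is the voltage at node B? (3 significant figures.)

V_B ≈ 1.42 V

Looking into the second stage from A: R3 + R4 = 12.26 MΩ appears in parallel with R2.
Effective lower resistance at A: R2 ‖ 12.26 = 5.798 MΩ.
First divider: V_A = V_in · 5.798/(1.90 + 5.798) = 5.415 V.
Stage 2 is unloaded, so V_B = V_A · R4/(R3+R4) = 5.415 × 3.22/12.26 = 1.422 V.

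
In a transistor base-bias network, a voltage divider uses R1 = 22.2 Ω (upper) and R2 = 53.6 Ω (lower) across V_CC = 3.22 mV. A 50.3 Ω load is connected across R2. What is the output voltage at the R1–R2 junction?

R2 ‖ R_L = (53.6 × 50.3)/(53.6 + 50.3) = 25.95 Ω.
Now apply the divider: V_out = 3.22 × 0.5389 = 1.735 mV.
(Unloaded it would be 2.28 mV; the load pulls it down.)

V_out ≈ 1.74 mV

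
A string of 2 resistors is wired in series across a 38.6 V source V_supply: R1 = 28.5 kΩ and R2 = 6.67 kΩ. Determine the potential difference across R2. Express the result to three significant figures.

V ≈ 7.32 V

Total series resistance ΣR = 28.5 + 6.67 = 35.17 kΩ.
V = V_supply · R/ΣR = 38.6 × 0.1897 = 7.321 V.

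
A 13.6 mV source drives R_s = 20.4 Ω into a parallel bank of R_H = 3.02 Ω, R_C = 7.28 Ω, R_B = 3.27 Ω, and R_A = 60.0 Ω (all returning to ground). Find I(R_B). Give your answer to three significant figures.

I ≈ 0.243 mA

Parallel bank: R_p = 1/(1/3.02 + 1/7.28 + 1/3.27 + 1/60.0) = 1.264 Ω.
V_A = 13.6 × 1.264/21.66 = 0.7937 mV.
I(R_B) = V_A / R_B = 0.7937/3.27 = 0.2427 mA.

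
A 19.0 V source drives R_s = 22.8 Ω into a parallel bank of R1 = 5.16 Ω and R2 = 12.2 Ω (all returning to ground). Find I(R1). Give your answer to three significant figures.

I ≈ 0.505 A

Equivalent of the parallel group: R_p = 3.626 Ω.
Node voltage V_A = V_s · R_p/(R_s + R_p) = 19.0 × 0.1372 = 2.607 V.
Branch current I = V_A/R1 = 2.607/5.16 = 0.5053 A.
(Equivalently: I_total = 0.7190 A, then current-divider fraction G_k/ΣG = 0.7028.)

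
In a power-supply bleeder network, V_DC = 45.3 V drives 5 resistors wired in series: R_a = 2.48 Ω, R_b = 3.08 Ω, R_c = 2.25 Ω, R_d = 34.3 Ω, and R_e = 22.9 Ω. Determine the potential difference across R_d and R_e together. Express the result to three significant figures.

V ≈ 39.9 V

ΣR = 2.48 + 3.08 + 2.25 + 34.3 + 22.9 = 65.01 Ω.
R_{R_d..R_e} = 34.3 + 22.9 = 57.20 Ω.
By the voltage-divider rule, V = 45.3 × 57.20/65.01 = 39.86 V.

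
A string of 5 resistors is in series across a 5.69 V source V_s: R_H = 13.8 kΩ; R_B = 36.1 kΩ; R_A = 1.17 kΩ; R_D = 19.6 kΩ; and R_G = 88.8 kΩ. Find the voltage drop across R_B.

Total series resistance ΣR = 13.8 + 36.1 + 1.17 + 19.6 + 88.8 = 159.5 kΩ.
By the voltage-divider rule, V = 5.69 × 36.10/159.5 = 1.288 V.

V ≈ 1.29 V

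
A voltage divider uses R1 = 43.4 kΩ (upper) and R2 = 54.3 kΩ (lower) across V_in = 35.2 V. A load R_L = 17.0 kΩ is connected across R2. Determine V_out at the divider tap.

R2 ‖ R_L = (54.3 × 17.0)/(54.3 + 17.0) = 12.95 kΩ.
Now apply the divider: V_out = 35.2 × 0.2298 = 8.088 V.

V_out ≈ 8.09 V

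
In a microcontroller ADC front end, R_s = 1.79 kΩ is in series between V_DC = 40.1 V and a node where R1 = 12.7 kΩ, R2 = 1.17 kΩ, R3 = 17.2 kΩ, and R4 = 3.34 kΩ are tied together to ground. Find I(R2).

Equivalent of the parallel group: R_p = 0.7746 kΩ.
V_A = 40.1 × 0.7746/2.565 = 12.11 V.
Branch current I = V_A/R2 = 12.11/1.17 = 10.35 mA.
(Check via current divider: I_total = 15.64 mA; share G_k/ΣG = 0.6621 → same result.)

I ≈ 10.4 mA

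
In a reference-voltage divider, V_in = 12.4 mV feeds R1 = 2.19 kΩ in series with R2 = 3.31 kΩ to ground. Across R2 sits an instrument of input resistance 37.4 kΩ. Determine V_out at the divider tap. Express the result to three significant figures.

R2 ‖ R_L = (3.31 × 37.4)/(3.31 + 37.4) = 3.041 kΩ.
Then V_out = V_in · R2'/(R1 + R2') = 12.4 × 3.041/5.231 = 7.209 mV.

V_out ≈ 7.21 mV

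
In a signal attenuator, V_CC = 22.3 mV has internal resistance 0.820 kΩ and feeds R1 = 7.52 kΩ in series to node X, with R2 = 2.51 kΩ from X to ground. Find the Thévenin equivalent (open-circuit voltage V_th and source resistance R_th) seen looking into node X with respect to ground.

V_th ≈ 5.16 mV, R_th ≈ 1.93 kΩ

R1' = 0.820 + 7.52 = 8.340 kΩ (source resistance + R1).
With X open, the divider is unloaded: V_th = 22.3 × 2.51/10.85 = 5.159 mV.
With V_CC suppressed (replaced by a short), R_th = R1' ‖ R2 = (8.340 × 2.51)/(8.340 + 2.51) = 1.929 kΩ.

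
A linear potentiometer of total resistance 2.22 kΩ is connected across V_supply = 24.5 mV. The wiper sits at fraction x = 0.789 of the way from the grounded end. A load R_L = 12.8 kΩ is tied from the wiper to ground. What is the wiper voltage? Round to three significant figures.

V_out ≈ 18.8 mV

Lower segment x·R_p = 1.752 kΩ; upper segment (1−x)·R_p = 0.4684 kΩ.
R_L loads the lower segment: effective lower R = 1.541 kΩ.
Then V_out = V_supply · 1.541/(0.4684 + 1.541) = 18.79 mV.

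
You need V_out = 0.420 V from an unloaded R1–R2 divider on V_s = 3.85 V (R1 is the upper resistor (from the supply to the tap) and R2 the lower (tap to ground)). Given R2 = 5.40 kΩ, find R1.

Required fraction k = V_out/V_s = 0.1091.
Rearranging, R1 = R2·(1−k)/k = 5.40 × 8.167 = 44.10 kΩ.

R1 ≈ 44.1 kΩ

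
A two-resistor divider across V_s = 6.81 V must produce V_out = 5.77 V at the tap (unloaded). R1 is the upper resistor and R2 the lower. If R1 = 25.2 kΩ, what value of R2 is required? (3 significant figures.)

The divider ratio is R2/(R1+R2) = 5.77/6.81 = 0.8473.
R2 = R1 · 0.8473/(1 − 0.8473) = 139.8 kΩ.

R2 ≈ 140 kΩ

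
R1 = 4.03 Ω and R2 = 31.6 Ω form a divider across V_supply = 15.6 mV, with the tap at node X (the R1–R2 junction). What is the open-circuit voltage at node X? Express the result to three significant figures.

Open-circuit (no load on X): V_th = V_supply · R2/(R1 + R2) = 15.6 × 31.6/(4.030 + 31.6) = 13.84 mV.

V_th ≈ 13.8 mV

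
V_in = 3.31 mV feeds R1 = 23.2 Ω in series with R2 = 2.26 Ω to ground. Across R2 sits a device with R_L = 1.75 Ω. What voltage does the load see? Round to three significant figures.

V_out ≈ 0.135 mV

R2 ‖ R_L = (2.26 × 1.75)/(2.26 + 1.75) = 0.9863 Ω.
Then V_out = V_in · R2'/(R1 + R2') = 3.31 × 0.9863/24.19 = 0.1350 mV.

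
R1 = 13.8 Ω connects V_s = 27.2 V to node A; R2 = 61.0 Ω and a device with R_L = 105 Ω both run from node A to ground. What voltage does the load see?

V_out ≈ 20.0 V

First combine the lower leg with the load: R2 ‖ R_L = 38.58 Ω.
Now apply the divider: V_out = 27.2 × 0.7366 = 20.03 V.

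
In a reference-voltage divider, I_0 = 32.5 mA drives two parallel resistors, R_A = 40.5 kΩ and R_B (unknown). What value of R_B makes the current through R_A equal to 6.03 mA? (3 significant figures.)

R_B ≈ 9.23 kΩ

The fraction through R_A equals R_B/(R_A+R_B).
With f = 0.1855, R_B = R_A · f/(1−f) = 40.5 × 0.2278 = 9.226 kΩ.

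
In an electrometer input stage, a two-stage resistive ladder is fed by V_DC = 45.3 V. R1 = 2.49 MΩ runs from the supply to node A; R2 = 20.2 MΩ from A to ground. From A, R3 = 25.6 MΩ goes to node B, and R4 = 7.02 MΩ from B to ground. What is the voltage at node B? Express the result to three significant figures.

Node A sees R2 in parallel with the series input of stage 2, R3 + R4 = 32.62 MΩ.
R2 ‖ (R3+R4) = 12.47 MΩ.
First divider: V_A = V_DC · 12.47/(2.49 + 12.47) = 37.76 V.
Stage 2 is unloaded, so V_B = V_A · R4/(R3+R4) = 37.76 × 7.02/32.62 = 8.127 V.

V_B ≈ 8.13 V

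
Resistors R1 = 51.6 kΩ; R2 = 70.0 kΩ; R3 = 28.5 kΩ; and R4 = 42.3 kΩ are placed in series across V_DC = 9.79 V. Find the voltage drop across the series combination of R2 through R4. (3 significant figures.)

ΣR = 51.6 + 70.0 + 28.5 + 42.3 = 192.4 kΩ.
R_{R2..R4} = 70.0 + 28.5 + 42.3 = 140.8 kΩ.
Voltage divider: V = V_DC · (140.8 / 192.4) = 9.79 × 0.7318 = 7.164 V.

V ≈ 7.16 V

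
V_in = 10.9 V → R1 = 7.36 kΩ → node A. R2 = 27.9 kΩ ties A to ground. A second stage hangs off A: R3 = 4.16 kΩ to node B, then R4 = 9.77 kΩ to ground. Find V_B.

The second stage (R3 + R4 = 13.93 kΩ) loads node A in parallel with R2.
Effective lower resistance at A: R2 ‖ 13.93 = 9.291 kΩ.
So V_A = 10.9 × 0.5580 = 6.082 V.
V_B = V_A × 0.7014 = 4.266 V.

V_B ≈ 4.27 V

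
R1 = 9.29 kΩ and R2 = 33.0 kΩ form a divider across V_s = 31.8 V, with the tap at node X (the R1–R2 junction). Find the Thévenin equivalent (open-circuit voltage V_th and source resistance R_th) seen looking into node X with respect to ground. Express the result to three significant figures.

V_th ≈ 24.8 V, R_th ≈ 7.25 kΩ

V_th is the unloaded tap voltage: V_s · R2/(R1+R2) = 31.8 × 0.7803 = 24.81 V.
With V_s suppressed (replaced by a short), R_th = R1 ‖ R2 = (9.290 × 33.0)/(9.290 + 33.0) = 7.249 kΩ.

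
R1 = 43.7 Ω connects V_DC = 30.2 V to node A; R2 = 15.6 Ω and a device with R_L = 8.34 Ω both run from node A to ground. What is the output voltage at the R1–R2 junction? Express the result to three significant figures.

V_out ≈ 3.34 V

First combine the lower leg with the load: R2 ‖ R_L = 5.435 Ω.
Voltage divider with the loaded lower leg: V_out = 30.2 × 5.435/(43.7 + 5.435) = 30.2 × 0.1106 = 3.340 V.
(Unloaded it would be 7.94 V; the load pulls it down.)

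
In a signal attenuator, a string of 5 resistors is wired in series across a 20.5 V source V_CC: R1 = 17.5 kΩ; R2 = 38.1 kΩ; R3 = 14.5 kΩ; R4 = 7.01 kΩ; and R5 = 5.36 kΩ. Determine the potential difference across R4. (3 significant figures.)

Total series resistance ΣR = 17.5 + 38.1 + 14.5 + 7.01 + 5.36 = 82.47 kΩ.
V = V_CC · R/ΣR = 20.5 × 0.08500 = 1.743 V.

V ≈ 1.74 V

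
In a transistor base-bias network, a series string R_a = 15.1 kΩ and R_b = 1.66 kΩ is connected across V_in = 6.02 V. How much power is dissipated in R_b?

P ≈ 0.214 mW

The common current is I = 6.02/16.76 = 0.3592 mA.
P(R_b) = I²·R_b = (0.3592)² × 1.66 = 0.2142 mW.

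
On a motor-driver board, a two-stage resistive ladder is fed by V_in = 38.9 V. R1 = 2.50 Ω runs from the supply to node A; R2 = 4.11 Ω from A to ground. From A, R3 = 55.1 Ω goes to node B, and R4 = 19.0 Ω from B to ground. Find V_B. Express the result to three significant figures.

Node A sees R2 in parallel with the series input of stage 2, R3 + R4 = 74.10 Ω.
Effective lower resistance at A: R2 ‖ 74.10 = 3.894 Ω.
V_A = 38.9 × 3.894/(2.50 + 3.894) = 23.69 V.
V_B = V_A × 0.2564 = 6.074 V.

V_B ≈ 6.07 V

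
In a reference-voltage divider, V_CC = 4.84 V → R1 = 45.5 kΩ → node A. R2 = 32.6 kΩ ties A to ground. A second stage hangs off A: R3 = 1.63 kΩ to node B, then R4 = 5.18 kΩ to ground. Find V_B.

Looking into the second stage from A: R3 + R4 = 6.810 kΩ appears in parallel with R2.
R2 ‖ (R3+R4) = 5.633 kΩ.
So V_A = 4.84 × 0.1102 = 0.5332 V.
V_B = V_A × 0.7606 = 0.4056 V.

V_B ≈ 0.406 V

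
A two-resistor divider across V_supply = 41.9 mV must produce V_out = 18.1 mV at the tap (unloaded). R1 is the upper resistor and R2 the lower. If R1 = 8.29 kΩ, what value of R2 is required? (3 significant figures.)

Required fraction k = V_out/V_supply = 0.4320.
Rearranging, R2 = R1·k/(1−k) = 8.29 × 0.7605 = 6.305 kΩ.

R2 ≈ 6.30 kΩ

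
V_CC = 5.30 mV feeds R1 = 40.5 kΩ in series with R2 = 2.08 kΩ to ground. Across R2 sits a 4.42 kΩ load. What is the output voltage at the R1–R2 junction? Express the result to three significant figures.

R2 ‖ R_L = (2.08 × 4.42)/(2.08 + 4.42) = 1.414 kΩ.
Voltage divider with the loaded lower leg: V_out = 5.30 × 1.414/(40.5 + 1.414) = 5.30 × 0.03374 = 0.1788 mV.

V_out ≈ 0.179 mV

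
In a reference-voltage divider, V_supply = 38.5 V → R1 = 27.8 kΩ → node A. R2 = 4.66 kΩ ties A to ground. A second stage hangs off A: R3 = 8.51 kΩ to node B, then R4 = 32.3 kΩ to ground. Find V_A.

The second stage (R3 + R4 = 40.81 kΩ) loads node A in parallel with R2.
Effective lower resistance at A: R2 ‖ 40.81 = 4.182 kΩ.
V_A = 38.5 × 4.182/(27.8 + 4.182) = 5.035 V.

V_A ≈ 5.03 V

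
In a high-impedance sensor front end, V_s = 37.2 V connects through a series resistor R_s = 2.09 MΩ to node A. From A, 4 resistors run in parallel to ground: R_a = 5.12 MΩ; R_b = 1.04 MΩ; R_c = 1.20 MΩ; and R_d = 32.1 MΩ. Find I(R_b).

I ≈ 6.85 µA

Combine the parallel branches: R_p = (1/5.12 + 1/1.04 + 1/1.20 + 1/32.1)⁻¹ = 0.4947 MΩ.
V_A by voltage divider: V_A = 37.2 × 0.4947/(2.09 + 0.4947) = 7.120 V.
I(R_b) = V_A / R_b = 7.120/1.04 = 6.846 µA.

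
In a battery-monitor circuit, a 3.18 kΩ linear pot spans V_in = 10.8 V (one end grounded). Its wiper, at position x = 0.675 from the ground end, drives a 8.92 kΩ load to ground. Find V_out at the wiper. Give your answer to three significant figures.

V_out ≈ 6.76 V

Lower segment x·R_p = 2.147 kΩ; upper segment (1−x)·R_p = 1.033 kΩ.
R_L loads the lower segment: effective lower R = 1.730 kΩ.
Then V_out = V_in · 1.730/(1.033 + 1.730) = 6.761 V.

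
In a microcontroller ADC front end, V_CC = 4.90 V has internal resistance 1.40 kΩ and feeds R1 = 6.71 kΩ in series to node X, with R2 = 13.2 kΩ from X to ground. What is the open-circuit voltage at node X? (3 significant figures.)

V_th ≈ 3.04 V

R1' = 1.40 + 6.71 = 8.110 kΩ (source resistance + R1).
With X open, the divider is unloaded: V_th = 4.90 × 13.2/21.31 = 3.035 V.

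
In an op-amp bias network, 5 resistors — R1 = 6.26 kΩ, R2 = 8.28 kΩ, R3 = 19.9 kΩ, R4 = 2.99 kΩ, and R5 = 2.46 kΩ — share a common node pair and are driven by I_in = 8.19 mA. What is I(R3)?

Conductances: ΣG = 1/6.26 + 1/8.28 + 1/19.9 + 1/2.99 + 1/2.46 = 1.072 (1/kΩ).
Current divider: I(R3) = I_in · G_k/ΣG = 8.19 × (0.05025/1.072) = 8.19 × 0.04689 = 0.3840 mA.

I ≈ 0.384 mA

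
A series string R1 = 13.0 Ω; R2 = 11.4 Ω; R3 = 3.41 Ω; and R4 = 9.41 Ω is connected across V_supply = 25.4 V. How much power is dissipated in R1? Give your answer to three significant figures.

ΣR = 37.22 Ω → I = 25.4/37.22 = 0.6824 A.
P = I²R = 0.4657 × 13.0 = 6.054 W.

P ≈ 6.05 W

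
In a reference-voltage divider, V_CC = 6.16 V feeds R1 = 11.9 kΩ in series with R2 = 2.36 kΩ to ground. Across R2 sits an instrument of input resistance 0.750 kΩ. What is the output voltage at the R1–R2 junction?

First combine the lower leg with the load: R2 ‖ R_L = 0.5691 kΩ.
Then V_out = V_CC · R2'/(R1 + R2') = 6.16 × 0.5691/12.47 = 0.2812 V.

V_out ≈ 0.281 V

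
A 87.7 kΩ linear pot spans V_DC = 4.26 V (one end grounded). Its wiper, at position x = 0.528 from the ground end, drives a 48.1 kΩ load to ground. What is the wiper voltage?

The pot divides into 41.39 kΩ above the wiper and 46.31 kΩ below.
R_L loads the lower segment: effective lower R = 23.59 kΩ.
Then V_out = V_DC · 23.59/(41.39 + 23.59) = 1.547 V.

V_out ≈ 1.55 V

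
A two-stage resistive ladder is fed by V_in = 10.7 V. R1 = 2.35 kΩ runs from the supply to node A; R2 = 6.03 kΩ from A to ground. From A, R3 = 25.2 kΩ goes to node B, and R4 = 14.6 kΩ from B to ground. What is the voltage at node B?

The second stage (R3 + R4 = 39.80 kΩ) loads node A in parallel with R2.
R2 ‖ (R3+R4) = 5.237 kΩ.
First divider: V_A = V_in · 5.237/(2.35 + 5.237) = 7.386 V.
Stage 2 is unloaded, so V_B = V_A · R4/(R3+R4) = 7.386 × 14.6/39.80 = 2.709 V.

V_B ≈ 2.71 V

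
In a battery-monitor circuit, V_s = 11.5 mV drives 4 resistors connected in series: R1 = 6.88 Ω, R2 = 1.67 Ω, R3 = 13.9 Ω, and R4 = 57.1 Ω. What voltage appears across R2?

Series total: ΣR = 6.88 + 1.67 + 13.9 + 57.1 = 79.55 Ω.
Voltage divider: V = V_s · (1.670 / 79.55) = 11.5 × 0.02099 = 0.2414 mV.

V ≈ 0.241 mV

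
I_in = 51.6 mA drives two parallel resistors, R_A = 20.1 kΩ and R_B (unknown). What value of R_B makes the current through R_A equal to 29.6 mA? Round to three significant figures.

R_B ≈ 27.0 kΩ

Two-branch current divider: I_A = I_in · R_B/(R_A + R_B).
29.6/51.6 = R_B/(R_A + R_B) → R_B = R_A · (0.5736)/(1 − 0.5736) = 20.1 × 1.345 = 27.04 kΩ.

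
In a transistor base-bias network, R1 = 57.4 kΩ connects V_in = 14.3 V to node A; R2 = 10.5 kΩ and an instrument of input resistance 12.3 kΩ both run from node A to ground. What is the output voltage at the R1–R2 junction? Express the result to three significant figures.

V_out ≈ 1.28 V

First combine the lower leg with the load: R2 ‖ R_L = 5.664 kΩ.
Voltage divider with the loaded lower leg: V_out = 14.3 × 5.664/(57.4 + 5.664) = 14.3 × 0.08982 = 1.284 V.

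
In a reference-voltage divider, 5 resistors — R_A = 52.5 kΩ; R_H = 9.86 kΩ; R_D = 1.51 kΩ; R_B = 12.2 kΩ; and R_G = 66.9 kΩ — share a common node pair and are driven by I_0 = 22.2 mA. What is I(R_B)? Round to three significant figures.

ΣG = 1/52.5 + 1/9.86 + 1/1.51 + 1/12.2 + 1/66.9 = 0.8796.
Current divider: I(R_B) = I_0 · G_k/ΣG = 22.2 × (0.08197/0.8796) = 22.2 × 0.09318 = 2.069 mA.

I ≈ 2.07 mA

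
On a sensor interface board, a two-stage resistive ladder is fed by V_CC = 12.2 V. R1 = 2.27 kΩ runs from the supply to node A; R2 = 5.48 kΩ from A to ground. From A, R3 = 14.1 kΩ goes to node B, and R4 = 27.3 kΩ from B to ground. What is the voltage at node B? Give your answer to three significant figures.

The second stage (R3 + R4 = 41.40 kΩ) loads node A in parallel with R2.
Effective lower resistance at A: R2 ‖ 41.40 = 4.839 kΩ.
V_A = 12.2 × 4.839/(2.27 + 4.839) = 8.305 V.
V_B = V_A × 0.6594 = 5.476 V.

V_B ≈ 5.48 V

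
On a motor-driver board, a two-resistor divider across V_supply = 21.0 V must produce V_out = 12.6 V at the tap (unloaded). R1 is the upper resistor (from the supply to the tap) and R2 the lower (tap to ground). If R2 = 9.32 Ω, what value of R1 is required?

R1 ≈ 6.21 Ω

Required fraction k = V_out/V_supply = 0.6000.
So R1 = R2 · (V_supply/V_out − 1) = 9.32 × (21.0/12.6 − 1) = 9.32 × 0.6667 = 6.213 Ω.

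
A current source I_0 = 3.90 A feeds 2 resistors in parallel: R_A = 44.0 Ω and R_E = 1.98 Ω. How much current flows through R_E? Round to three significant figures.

Two-branch current divider: I_k = I_0 · R_other/(R_1 + R_2).
So I = 3.90 × 44.0/45.98 = 3.732 A.

I ≈ 3.73 A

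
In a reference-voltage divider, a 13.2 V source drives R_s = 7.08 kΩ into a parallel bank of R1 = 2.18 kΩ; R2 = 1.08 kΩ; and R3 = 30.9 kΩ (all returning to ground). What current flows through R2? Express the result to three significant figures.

I ≈ 1.11 mA

Equivalent of the parallel group: R_p = 0.7057 kΩ.
V_A by voltage divider: V_A = 13.2 × 0.7057/(7.08 + 0.7057) = 1.196 V.
Branch current I = V_A/R2 = 1.196/1.08 = 1.108 mA.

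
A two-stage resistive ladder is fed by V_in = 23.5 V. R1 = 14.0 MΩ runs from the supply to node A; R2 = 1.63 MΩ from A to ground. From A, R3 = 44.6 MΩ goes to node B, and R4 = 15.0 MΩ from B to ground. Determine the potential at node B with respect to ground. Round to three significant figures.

V_B ≈ 0.602 V

Node A sees R2 in parallel with the series input of stage 2, R3 + R4 = 59.60 MΩ.
R2 ‖ (R3+R4) = 1.587 MΩ.
First divider: V_A = V_in · 1.587/(14.0 + 1.587) = 2.392 V.
Then the unloaded second divider: V_B = V_A × R4/(R3+R4) = 2.392 × 0.2517 = 0.6020 V.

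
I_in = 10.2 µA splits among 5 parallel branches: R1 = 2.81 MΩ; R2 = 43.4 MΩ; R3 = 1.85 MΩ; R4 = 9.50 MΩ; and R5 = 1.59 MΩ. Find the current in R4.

I ≈ 0.649 µA

Conductances: ΣG = 1/2.81 + 1/43.4 + 1/1.85 + 1/9.50 + 1/1.59 = 1.654 (1/MΩ).
By the current-divider rule, I = I_in · G_k/ΣG = 10.2 × 0.06366 = 0.6493 µA.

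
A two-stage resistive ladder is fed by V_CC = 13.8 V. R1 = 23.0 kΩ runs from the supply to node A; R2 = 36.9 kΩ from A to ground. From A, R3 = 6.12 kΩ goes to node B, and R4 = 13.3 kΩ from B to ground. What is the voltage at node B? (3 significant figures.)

The second stage (R3 + R4 = 19.42 kΩ) loads node A in parallel with R2.
R2 ‖ (R3+R4) = 12.72 kΩ.
So V_A = 13.8 × 0.3562 = 4.915 V.
V_B = V_A × 0.6849 = 3.366 V.

V_B ≈ 3.37 V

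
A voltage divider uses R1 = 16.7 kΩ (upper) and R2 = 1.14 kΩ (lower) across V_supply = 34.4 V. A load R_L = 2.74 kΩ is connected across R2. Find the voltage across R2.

First combine the lower leg with the load: R2 ‖ R_L = 0.8051 kΩ.
Then V_out = V_supply · R2'/(R1 + R2') = 34.4 × 0.8051/17.51 = 1.582 V.
(Unloaded it would be 2.20 V; the load pulls it down.)

V_out ≈ 1.58 V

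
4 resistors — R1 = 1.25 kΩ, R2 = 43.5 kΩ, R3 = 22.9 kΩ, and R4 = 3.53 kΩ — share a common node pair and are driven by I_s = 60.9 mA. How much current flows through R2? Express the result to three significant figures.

Total conductance ΣG = 1/1.25 + 1/43.5 + 1/22.9 + 1/3.53 = 1.150 (units of 1/kΩ).
R2 takes the fraction G_k/ΣG = 0.02299/1.150 = 0.01999, so I = 60.9 × 0.01999 = 1.217 mA.

I ≈ 1.22 mA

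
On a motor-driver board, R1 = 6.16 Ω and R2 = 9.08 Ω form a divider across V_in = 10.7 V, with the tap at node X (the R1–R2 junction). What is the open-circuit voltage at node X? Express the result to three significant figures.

V_th is the unloaded tap voltage: V_in · R2/(R1+R2) = 10.7 × 0.5958 = 6.375 V.

V_th ≈ 6.38 V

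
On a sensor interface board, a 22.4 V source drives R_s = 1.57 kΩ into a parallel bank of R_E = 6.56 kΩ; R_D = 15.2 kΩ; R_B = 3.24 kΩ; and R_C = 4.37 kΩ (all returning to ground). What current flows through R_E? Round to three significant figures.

Equivalent of the parallel group: R_p = 1.323 kΩ.
Node voltage V_A = V_CC · R_p/(R_s + R_p) = 22.4 × 0.4574 = 10.24 V.
Branch current I = V_A/R_E = 10.24/6.56 = 1.562 mA.

I ≈ 1.56 mA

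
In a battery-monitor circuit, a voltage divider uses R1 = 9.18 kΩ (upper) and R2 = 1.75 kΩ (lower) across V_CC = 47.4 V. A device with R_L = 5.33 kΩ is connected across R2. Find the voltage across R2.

V_out ≈ 5.95 V

The load sits in parallel with R2, giving an effective lower resistance R2' = R2·R_L/(R2+R_L) = 1.317 kΩ.
Voltage divider with the loaded lower leg: V_out = 47.4 × 1.317/(9.18 + 1.317) = 47.4 × 0.1255 = 5.949 V.
(Unloaded it would be 7.59 V; the load pulls it down.)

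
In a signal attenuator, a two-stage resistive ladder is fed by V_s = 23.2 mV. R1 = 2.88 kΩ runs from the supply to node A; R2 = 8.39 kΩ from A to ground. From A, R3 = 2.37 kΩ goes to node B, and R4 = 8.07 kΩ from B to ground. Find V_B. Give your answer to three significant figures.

V_B ≈ 11.1 mV

Node A sees R2 in parallel with the series input of stage 2, R3 + R4 = 10.44 kΩ.
R2 ‖ (R3+R4) = 4.652 kΩ.
So V_A = 23.2 × 0.6176 = 14.33 mV.
Stage 2 is unloaded, so V_B = V_A · R4/(R3+R4) = 14.33 × 8.07/10.44 = 11.08 mV.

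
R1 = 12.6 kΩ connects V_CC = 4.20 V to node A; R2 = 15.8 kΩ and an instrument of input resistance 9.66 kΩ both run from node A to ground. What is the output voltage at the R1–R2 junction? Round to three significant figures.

First combine the lower leg with the load: R2 ‖ R_L = 5.995 kΩ.
Then V_out = V_CC · R2'/(R1 + R2') = 4.20 × 5.995/18.59 = 1.354 V.

V_out ≈ 1.35 V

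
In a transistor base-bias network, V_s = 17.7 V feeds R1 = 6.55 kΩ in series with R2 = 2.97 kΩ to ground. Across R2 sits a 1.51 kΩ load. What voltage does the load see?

R2 ‖ R_L = (2.97 × 1.51)/(2.97 + 1.51) = 1.001 kΩ.
Voltage divider with the loaded lower leg: V_out = 17.7 × 1.001/(6.55 + 1.001) = 17.7 × 0.1326 = 2.347 V.

V_out ≈ 2.35 V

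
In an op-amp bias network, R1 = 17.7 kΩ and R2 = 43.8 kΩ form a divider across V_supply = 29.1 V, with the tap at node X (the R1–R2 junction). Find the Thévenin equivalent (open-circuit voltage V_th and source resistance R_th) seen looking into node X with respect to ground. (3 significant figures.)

V_th ≈ 20.7 V, R_th ≈ 12.6 kΩ

Open-circuit (no load on X): V_th = V_supply · R2/(R1 + R2) = 29.1 × 43.8/(17.70 + 43.8) = 20.72 V.
Looking into X with the source shorted: R_th = R1·R2/(R1+R2) = 17.70 × 43.8/61.50 = 12.61 kΩ.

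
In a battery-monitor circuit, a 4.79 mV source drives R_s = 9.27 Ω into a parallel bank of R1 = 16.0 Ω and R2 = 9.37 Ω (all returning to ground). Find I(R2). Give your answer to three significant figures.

Equivalent of the parallel group: R_p = 5.909 Ω.
Node voltage V_A = V_in · R_p/(R_s + R_p) = 4.79 × 0.3893 = 1.865 mV.
Branch current I = V_A/R2 = 1.865/9.37 = 0.1990 mA.
(Check via current divider: I_total = 0.3156 mA; share G_k/ΣG = 0.6307 → same result.)

I ≈ 0.199 mA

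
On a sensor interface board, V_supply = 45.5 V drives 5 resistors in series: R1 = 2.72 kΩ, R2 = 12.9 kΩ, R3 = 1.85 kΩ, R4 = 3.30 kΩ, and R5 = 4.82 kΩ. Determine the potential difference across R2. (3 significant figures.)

V ≈ 22.9 V

Series total: ΣR = 2.72 + 12.9 + 1.85 + 3.30 + 4.82 = 25.59 kΩ.
V = V_supply · R/ΣR = 45.5 × 0.5041 = 22.94 V.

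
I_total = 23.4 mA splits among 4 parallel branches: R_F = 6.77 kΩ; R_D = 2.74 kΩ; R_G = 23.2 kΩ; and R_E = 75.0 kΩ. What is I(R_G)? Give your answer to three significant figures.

Total conductance ΣG = 1/6.77 + 1/2.74 + 1/23.2 + 1/75.0 = 0.5691 (units of 1/kΩ).
By the current-divider rule, I = I_total · G_k/ΣG = 23.4 × 0.07574 = 1.772 mA.

I ≈ 1.77 mA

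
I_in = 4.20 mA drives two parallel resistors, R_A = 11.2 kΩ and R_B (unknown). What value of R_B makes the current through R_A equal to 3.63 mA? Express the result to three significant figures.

In a two-way split, I_A/I_in = R_B/(R_A + R_B).
3.63/4.20 = R_B/(R_A + R_B) → R_B = R_A · (0.8643)/(1 − 0.8643) = 11.2 × 6.368 = 71.33 kΩ.

R_B ≈ 71.3 kΩ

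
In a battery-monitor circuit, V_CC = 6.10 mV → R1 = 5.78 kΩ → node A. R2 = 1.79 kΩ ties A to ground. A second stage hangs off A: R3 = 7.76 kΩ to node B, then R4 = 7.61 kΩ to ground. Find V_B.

V_B ≈ 0.656 mV

Node A sees R2 in parallel with the series input of stage 2, R3 + R4 = 15.37 kΩ.
R2 ‖ (R3+R4) = 1.603 kΩ.
First divider: V_A = V_CC · 1.603/(5.78 + 1.603) = 1.325 mV.
Then the unloaded second divider: V_B = V_A × R4/(R3+R4) = 1.325 × 0.4951 = 0.6558 mV.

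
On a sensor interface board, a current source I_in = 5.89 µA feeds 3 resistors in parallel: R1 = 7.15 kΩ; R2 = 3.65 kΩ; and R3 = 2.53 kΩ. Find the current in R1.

I ≈ 1.02 µA

Total conductance ΣG = 1/7.15 + 1/3.65 + 1/2.53 = 0.8091 (units of 1/kΩ).
By the current-divider rule, I = I_in · G_k/ΣG = 5.89 × 0.1729 = 1.018 µA.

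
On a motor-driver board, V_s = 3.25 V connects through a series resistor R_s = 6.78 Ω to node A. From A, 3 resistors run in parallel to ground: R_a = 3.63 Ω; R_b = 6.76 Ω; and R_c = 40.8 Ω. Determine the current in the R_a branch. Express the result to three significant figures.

Equivalent of the parallel group: R_p = 2.233 Ω.
Node voltage V_A = V_s · R_p/(R_s + R_p) = 3.25 × 0.2477 = 0.8051 V.
Branch current I = V_A/R_a = 0.8051/3.63 = 0.2218 A.

I ≈ 0.222 A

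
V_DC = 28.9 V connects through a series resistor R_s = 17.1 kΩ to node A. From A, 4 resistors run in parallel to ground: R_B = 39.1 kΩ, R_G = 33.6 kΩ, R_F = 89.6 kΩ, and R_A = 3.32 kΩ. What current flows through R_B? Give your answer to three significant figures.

Equivalent of the parallel group: R_p = 2.720 kΩ.
V_A = 28.9 × 2.720/19.82 = 3.966 V.
Branch current I = V_A/R_B = 3.966/39.1 = 0.1014 mA.

I ≈ 0.101 mA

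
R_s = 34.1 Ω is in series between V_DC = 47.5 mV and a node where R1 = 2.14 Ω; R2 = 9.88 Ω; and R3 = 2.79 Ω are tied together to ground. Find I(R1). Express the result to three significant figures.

I ≈ 0.681 mA

Equivalent of the parallel group: R_p = 1.079 Ω.
Node voltage V_A = V_DC · R_p/(R_s + R_p) = 47.5 × 0.03067 = 1.457 mV.
I(R1) = V_A / R1 = 1.457/2.14 = 0.6807 mA.
(Equivalently: I_total = 1.350 mA, then current-divider fraction G_k/ΣG = 0.5041.)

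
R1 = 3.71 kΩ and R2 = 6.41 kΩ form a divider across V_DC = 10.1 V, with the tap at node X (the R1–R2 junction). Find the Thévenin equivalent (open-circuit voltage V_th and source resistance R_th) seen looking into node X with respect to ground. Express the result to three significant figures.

V_th ≈ 6.40 V, R_th ≈ 2.35 kΩ

With X open, the divider is unloaded: V_th = 10.1 × 6.41/10.12 = 6.397 V.
Looking into X with the source shorted: R_th = R1·R2/(R1+R2) = 3.710 × 6.41/10.12 = 2.350 kΩ.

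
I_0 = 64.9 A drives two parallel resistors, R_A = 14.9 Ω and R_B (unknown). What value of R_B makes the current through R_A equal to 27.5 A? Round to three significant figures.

R_B ≈ 11.0 Ω

In a two-way split, I_A/I_0 = R_B/(R_A + R_B).
27.5/64.9 = R_B/(R_A + R_B) → R_B = R_A · (0.4237)/(1 − 0.4237) = 14.9 × 0.7353 = 10.96 Ω.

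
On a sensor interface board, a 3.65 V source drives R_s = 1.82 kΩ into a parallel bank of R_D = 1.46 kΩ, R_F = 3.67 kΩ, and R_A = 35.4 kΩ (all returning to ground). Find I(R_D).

Combine the parallel branches: R_p = (1/1.46 + 1/3.67 + 1/35.4)⁻¹ = 1.015 kΩ.
V_A by voltage divider: V_A = 3.65 × 1.015/(1.82 + 1.015) = 1.306 V.
Branch current I = V_A/R_D = 1.306/1.46 = 0.8948 mA.

I ≈ 0.895 mA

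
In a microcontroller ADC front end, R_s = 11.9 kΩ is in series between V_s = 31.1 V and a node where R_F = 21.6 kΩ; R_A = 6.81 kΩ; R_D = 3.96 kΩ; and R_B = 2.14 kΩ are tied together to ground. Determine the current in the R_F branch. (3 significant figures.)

Equivalent of the parallel group: R_p = 1.095 kΩ.
Node voltage V_A = V_s · R_p/(R_s + R_p) = 31.1 × 0.08429 = 2.621 V.
Branch current I = V_A/R_F = 2.621/21.6 = 0.1214 mA.

I ≈ 0.121 mA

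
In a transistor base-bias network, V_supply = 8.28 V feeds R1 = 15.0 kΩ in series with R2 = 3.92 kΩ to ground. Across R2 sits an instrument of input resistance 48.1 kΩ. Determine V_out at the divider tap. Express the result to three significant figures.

V_out ≈ 1.61 V

R2 ‖ R_L = (3.92 × 48.1)/(3.92 + 48.1) = 3.625 kΩ.
Now apply the divider: V_out = 8.28 × 0.1946 = 1.611 V.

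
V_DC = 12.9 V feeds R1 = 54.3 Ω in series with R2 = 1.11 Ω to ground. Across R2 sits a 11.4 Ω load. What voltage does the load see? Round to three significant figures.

V_out ≈ 0.236 V

R2 ‖ R_L = (1.11 × 11.4)/(1.11 + 11.4) = 1.012 Ω.
Voltage divider with the loaded lower leg: V_out = 12.9 × 1.012/(54.3 + 1.012) = 12.9 × 0.01829 = 0.2359 V.
(Unloaded it would be 0.258 V; the load pulls it down.)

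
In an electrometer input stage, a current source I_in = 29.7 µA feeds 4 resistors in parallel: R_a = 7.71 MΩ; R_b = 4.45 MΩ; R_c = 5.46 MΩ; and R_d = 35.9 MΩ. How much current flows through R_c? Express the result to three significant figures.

I ≈ 9.62 µA

Total conductance ΣG = 1/7.71 + 1/4.45 + 1/5.46 + 1/35.9 = 0.5654 (units of 1/MΩ).
Current divider: I(R_c) = I_in · G_k/ΣG = 29.7 × (0.1832/0.5654) = 29.7 × 0.3239 = 9.620 µA.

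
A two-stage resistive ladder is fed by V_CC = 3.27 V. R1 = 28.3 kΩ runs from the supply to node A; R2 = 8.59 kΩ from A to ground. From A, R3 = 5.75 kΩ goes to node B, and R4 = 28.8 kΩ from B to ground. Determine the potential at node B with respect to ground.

V_B ≈ 0.533 V

Looking into the second stage from A: R3 + R4 = 34.55 kΩ appears in parallel with R2.
R2 ‖ (R3+R4) = 6.880 kΩ.
First divider: V_A = V_CC · 6.880/(28.3 + 6.880) = 0.6395 V.
Stage 2 is unloaded, so V_B = V_A · R4/(R3+R4) = 0.6395 × 28.8/34.55 = 0.5330 V.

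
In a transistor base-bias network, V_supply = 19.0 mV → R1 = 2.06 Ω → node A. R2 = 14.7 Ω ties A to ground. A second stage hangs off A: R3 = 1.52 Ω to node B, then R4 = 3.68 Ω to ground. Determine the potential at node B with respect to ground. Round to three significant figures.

Node A sees R2 in parallel with the series input of stage 2, R3 + R4 = 5.200 Ω.
R2 ‖ (R3+R4) = 3.841 Ω.
V_A = 19.0 × 3.841/(2.06 + 3.841) = 12.37 mV.
Stage 2 is unloaded, so V_B = V_A · R4/(R3+R4) = 12.37 × 3.68/5.200 = 8.752 mV.

V_B ≈ 8.75 mV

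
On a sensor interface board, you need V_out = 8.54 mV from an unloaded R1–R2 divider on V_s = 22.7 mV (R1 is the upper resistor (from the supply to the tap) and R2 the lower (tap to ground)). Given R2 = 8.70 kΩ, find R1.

Required fraction k = V_out/V_s = 0.3762.
Rearranging, R1 = R2·(1−k)/k = 8.70 × 1.658 = 14.43 kΩ.

R1 ≈ 14.4 kΩ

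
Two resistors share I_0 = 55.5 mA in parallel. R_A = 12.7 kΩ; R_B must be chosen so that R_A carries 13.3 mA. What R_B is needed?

R_B ≈ 4.00 kΩ

Two-branch current divider: I_A = I_0 · R_B/(R_A + R_B).
With f = 0.2396, R_B = R_A · f/(1−f) = 12.7 × 0.3152 = 4.003 kΩ.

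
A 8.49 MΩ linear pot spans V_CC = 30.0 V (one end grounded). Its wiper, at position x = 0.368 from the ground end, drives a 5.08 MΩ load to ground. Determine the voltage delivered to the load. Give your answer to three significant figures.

V_out ≈ 7.95 V

The pot divides into 5.366 MΩ above the wiper and 3.124 MΩ below.
R_L loads the lower segment: effective lower R = 1.935 MΩ.
V_out = 30.0 × 1.935/(5.366 + 1.935) = 7.950 V.
(Unloaded: V_out = x·V_CC = 11.0 V.)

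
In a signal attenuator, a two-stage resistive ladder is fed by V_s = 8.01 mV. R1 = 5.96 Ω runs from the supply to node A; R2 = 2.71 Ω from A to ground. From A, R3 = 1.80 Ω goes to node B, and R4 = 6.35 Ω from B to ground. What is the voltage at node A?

V_A ≈ 2.04 mV

The second stage (R3 + R4 = 8.150 Ω) loads node A in parallel with R2.
Effective lower resistance at A: R2 ‖ 8.150 = 2.034 Ω.
So V_A = 8.01 × 0.2544 = 2.038 mV.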